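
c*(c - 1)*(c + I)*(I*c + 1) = I*c^4 - I*c^3 + I*c^2 - I*c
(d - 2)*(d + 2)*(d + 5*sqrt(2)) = d^3 + 5*sqrt(2)*d^2 - 4*d - 20*sqrt(2)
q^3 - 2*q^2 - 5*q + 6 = (q - 3)*(q - 1)*(q + 2)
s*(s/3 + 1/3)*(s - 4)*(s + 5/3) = s^4/3 - 4*s^3/9 - 3*s^2 - 20*s/9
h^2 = h^2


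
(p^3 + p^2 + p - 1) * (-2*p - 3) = -2*p^4 - 5*p^3 - 5*p^2 - p + 3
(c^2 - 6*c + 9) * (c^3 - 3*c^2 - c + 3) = c^5 - 9*c^4 + 26*c^3 - 18*c^2 - 27*c + 27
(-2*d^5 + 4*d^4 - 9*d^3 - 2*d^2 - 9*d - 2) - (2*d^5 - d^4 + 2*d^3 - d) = -4*d^5 + 5*d^4 - 11*d^3 - 2*d^2 - 8*d - 2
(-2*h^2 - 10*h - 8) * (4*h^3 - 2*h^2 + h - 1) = -8*h^5 - 36*h^4 - 14*h^3 + 8*h^2 + 2*h + 8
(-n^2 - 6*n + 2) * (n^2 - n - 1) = -n^4 - 5*n^3 + 9*n^2 + 4*n - 2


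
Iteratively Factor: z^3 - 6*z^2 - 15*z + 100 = (z - 5)*(z^2 - z - 20) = (z - 5)*(z + 4)*(z - 5)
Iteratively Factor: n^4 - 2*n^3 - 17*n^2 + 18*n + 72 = (n - 3)*(n^3 + n^2 - 14*n - 24) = (n - 4)*(n - 3)*(n^2 + 5*n + 6) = (n - 4)*(n - 3)*(n + 2)*(n + 3)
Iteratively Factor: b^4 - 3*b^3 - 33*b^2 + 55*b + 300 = (b - 5)*(b^3 + 2*b^2 - 23*b - 60) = (b - 5)*(b + 3)*(b^2 - b - 20) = (b - 5)^2*(b + 3)*(b + 4)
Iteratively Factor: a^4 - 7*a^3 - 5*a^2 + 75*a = (a)*(a^3 - 7*a^2 - 5*a + 75) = a*(a - 5)*(a^2 - 2*a - 15) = a*(a - 5)*(a + 3)*(a - 5)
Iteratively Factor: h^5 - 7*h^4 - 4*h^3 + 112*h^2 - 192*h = (h - 3)*(h^4 - 4*h^3 - 16*h^2 + 64*h) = h*(h - 3)*(h^3 - 4*h^2 - 16*h + 64) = h*(h - 4)*(h - 3)*(h^2 - 16) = h*(h - 4)^2*(h - 3)*(h + 4)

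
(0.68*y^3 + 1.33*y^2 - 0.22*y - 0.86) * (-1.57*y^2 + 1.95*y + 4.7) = -1.0676*y^5 - 0.7621*y^4 + 6.1349*y^3 + 7.1722*y^2 - 2.711*y - 4.042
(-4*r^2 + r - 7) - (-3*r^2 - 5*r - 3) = -r^2 + 6*r - 4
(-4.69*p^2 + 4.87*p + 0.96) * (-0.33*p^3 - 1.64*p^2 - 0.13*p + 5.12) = 1.5477*p^5 + 6.0845*p^4 - 7.6939*p^3 - 26.2203*p^2 + 24.8096*p + 4.9152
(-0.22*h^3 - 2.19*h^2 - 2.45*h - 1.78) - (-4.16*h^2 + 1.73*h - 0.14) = -0.22*h^3 + 1.97*h^2 - 4.18*h - 1.64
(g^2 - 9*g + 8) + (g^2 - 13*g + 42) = 2*g^2 - 22*g + 50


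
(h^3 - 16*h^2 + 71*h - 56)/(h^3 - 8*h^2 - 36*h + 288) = (h^2 - 8*h + 7)/(h^2 - 36)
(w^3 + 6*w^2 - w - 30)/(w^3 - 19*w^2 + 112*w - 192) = (w^3 + 6*w^2 - w - 30)/(w^3 - 19*w^2 + 112*w - 192)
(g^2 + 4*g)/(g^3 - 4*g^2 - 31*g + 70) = g*(g + 4)/(g^3 - 4*g^2 - 31*g + 70)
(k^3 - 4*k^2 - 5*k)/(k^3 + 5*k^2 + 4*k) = (k - 5)/(k + 4)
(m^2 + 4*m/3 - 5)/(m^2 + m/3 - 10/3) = (m + 3)/(m + 2)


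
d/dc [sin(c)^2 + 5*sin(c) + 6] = (2*sin(c) + 5)*cos(c)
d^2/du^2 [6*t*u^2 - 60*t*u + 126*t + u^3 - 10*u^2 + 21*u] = 12*t + 6*u - 20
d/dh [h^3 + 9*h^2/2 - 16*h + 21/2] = 3*h^2 + 9*h - 16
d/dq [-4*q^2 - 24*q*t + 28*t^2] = -8*q - 24*t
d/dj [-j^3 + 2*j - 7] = 2 - 3*j^2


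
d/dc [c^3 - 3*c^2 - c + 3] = 3*c^2 - 6*c - 1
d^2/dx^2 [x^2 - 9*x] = 2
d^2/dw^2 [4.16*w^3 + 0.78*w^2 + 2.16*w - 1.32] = 24.96*w + 1.56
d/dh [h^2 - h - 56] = 2*h - 1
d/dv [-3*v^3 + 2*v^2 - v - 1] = -9*v^2 + 4*v - 1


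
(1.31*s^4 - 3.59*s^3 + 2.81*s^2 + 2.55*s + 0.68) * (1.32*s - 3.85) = 1.7292*s^5 - 9.7823*s^4 + 17.5307*s^3 - 7.4525*s^2 - 8.9199*s - 2.618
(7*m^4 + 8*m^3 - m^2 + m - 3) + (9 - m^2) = 7*m^4 + 8*m^3 - 2*m^2 + m + 6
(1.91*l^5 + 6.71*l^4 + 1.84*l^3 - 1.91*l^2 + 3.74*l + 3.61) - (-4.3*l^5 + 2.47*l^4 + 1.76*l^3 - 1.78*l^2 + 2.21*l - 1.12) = 6.21*l^5 + 4.24*l^4 + 0.0800000000000001*l^3 - 0.13*l^2 + 1.53*l + 4.73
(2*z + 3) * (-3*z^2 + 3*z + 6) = -6*z^3 - 3*z^2 + 21*z + 18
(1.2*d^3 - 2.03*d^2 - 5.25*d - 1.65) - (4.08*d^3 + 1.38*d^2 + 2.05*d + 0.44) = -2.88*d^3 - 3.41*d^2 - 7.3*d - 2.09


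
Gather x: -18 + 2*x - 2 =2*x - 20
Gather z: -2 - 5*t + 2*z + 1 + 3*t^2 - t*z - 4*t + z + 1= 3*t^2 - 9*t + z*(3 - t)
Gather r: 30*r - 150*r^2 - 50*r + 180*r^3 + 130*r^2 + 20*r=180*r^3 - 20*r^2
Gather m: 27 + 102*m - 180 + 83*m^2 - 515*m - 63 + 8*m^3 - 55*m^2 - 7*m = 8*m^3 + 28*m^2 - 420*m - 216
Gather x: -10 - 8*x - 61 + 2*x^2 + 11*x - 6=2*x^2 + 3*x - 77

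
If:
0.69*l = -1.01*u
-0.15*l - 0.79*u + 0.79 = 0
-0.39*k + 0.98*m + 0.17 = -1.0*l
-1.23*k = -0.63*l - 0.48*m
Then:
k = -0.35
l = -2.03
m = 1.75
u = 1.38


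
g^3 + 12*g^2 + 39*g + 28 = (g + 1)*(g + 4)*(g + 7)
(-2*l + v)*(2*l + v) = -4*l^2 + v^2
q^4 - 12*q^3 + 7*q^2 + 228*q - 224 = (q - 8)*(q - 7)*(q - 1)*(q + 4)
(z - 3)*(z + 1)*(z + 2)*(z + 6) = z^4 + 6*z^3 - 7*z^2 - 48*z - 36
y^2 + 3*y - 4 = (y - 1)*(y + 4)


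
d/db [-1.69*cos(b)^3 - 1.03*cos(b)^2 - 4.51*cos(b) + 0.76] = (5.07*cos(b)^2 + 2.06*cos(b) + 4.51)*sin(b)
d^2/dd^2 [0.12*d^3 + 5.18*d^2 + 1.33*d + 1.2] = 0.72*d + 10.36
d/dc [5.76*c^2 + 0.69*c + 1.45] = 11.52*c + 0.69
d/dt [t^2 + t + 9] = 2*t + 1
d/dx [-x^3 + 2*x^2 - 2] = x*(4 - 3*x)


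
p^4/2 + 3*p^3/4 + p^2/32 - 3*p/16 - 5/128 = (p/2 + 1/4)*(p - 1/2)*(p + 1/4)*(p + 5/4)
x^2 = x^2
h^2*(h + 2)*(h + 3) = h^4 + 5*h^3 + 6*h^2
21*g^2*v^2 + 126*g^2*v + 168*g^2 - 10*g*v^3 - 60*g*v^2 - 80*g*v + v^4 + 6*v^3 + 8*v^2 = (-7*g + v)*(-3*g + v)*(v + 2)*(v + 4)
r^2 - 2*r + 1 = (r - 1)^2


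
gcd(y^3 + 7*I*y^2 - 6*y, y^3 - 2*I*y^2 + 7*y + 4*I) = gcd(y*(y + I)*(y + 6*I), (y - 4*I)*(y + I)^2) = y + I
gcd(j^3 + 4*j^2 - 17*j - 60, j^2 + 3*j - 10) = j + 5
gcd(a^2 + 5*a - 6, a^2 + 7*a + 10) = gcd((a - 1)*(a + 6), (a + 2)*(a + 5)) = 1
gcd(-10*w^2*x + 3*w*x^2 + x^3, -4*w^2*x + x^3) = -2*w*x + x^2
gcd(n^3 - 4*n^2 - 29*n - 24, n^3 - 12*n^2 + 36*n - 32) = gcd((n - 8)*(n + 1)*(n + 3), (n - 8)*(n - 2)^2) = n - 8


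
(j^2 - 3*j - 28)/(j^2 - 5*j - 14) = (j + 4)/(j + 2)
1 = 1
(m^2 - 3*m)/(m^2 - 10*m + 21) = m/(m - 7)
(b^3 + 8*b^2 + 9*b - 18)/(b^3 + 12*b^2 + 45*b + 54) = (b - 1)/(b + 3)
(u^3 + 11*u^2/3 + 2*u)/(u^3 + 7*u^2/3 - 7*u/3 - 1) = u*(3*u + 2)/(3*u^2 - 2*u - 1)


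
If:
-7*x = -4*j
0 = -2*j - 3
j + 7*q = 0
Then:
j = -3/2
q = 3/14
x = -6/7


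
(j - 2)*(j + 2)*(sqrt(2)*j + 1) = sqrt(2)*j^3 + j^2 - 4*sqrt(2)*j - 4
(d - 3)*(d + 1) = d^2 - 2*d - 3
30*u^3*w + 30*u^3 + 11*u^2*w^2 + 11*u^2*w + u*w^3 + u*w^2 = (5*u + w)*(6*u + w)*(u*w + u)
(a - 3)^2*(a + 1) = a^3 - 5*a^2 + 3*a + 9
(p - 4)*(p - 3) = p^2 - 7*p + 12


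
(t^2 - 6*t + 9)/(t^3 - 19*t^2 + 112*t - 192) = (t - 3)/(t^2 - 16*t + 64)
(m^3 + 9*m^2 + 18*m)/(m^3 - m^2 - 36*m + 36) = m*(m + 3)/(m^2 - 7*m + 6)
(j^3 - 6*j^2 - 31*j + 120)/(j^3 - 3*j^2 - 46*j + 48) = (j^2 + 2*j - 15)/(j^2 + 5*j - 6)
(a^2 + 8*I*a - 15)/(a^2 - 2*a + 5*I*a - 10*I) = (a + 3*I)/(a - 2)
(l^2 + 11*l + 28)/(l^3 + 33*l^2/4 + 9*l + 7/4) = 4*(l + 4)/(4*l^2 + 5*l + 1)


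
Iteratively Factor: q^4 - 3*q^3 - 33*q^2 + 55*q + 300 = (q - 5)*(q^3 + 2*q^2 - 23*q - 60) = (q - 5)*(q + 3)*(q^2 - q - 20) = (q - 5)^2*(q + 3)*(q + 4)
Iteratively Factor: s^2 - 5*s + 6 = (s - 2)*(s - 3)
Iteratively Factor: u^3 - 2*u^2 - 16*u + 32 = (u + 4)*(u^2 - 6*u + 8) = (u - 4)*(u + 4)*(u - 2)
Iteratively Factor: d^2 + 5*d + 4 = (d + 4)*(d + 1)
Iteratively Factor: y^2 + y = (y)*(y + 1)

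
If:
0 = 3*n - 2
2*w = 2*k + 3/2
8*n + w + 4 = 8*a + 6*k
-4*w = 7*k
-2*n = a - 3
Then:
No Solution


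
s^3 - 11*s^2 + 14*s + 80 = (s - 8)*(s - 5)*(s + 2)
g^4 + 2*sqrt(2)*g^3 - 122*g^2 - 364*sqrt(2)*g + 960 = (g - 8*sqrt(2))*(g - sqrt(2))*(g + 5*sqrt(2))*(g + 6*sqrt(2))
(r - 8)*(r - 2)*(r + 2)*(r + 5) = r^4 - 3*r^3 - 44*r^2 + 12*r + 160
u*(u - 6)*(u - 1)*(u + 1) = u^4 - 6*u^3 - u^2 + 6*u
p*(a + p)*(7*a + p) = 7*a^2*p + 8*a*p^2 + p^3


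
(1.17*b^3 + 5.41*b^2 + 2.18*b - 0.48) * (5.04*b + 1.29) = 5.8968*b^4 + 28.7757*b^3 + 17.9661*b^2 + 0.393*b - 0.6192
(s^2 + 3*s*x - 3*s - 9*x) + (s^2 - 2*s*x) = 2*s^2 + s*x - 3*s - 9*x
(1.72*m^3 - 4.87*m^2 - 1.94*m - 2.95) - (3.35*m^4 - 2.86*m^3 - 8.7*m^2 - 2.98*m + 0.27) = -3.35*m^4 + 4.58*m^3 + 3.83*m^2 + 1.04*m - 3.22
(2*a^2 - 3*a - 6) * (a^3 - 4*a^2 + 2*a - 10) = 2*a^5 - 11*a^4 + 10*a^3 - 2*a^2 + 18*a + 60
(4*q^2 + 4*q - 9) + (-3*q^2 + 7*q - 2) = q^2 + 11*q - 11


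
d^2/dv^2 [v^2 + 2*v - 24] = 2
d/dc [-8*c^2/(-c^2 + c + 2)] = 8*c*(-c - 4)/(c^4 - 2*c^3 - 3*c^2 + 4*c + 4)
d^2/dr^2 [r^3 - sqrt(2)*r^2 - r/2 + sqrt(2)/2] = 6*r - 2*sqrt(2)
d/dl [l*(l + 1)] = 2*l + 1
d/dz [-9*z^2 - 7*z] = -18*z - 7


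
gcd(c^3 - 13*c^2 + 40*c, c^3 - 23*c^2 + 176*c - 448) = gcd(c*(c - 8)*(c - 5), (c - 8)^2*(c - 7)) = c - 8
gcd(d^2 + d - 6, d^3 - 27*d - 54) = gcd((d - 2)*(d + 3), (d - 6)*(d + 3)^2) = d + 3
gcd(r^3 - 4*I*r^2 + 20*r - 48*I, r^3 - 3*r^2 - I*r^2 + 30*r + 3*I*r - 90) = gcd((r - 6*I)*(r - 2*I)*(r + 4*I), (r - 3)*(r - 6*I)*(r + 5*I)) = r - 6*I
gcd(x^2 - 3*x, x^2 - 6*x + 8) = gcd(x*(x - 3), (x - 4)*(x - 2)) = 1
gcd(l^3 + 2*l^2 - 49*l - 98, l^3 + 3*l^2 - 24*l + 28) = l + 7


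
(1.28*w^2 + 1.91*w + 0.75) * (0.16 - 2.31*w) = -2.9568*w^3 - 4.2073*w^2 - 1.4269*w + 0.12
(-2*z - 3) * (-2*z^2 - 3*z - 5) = 4*z^3 + 12*z^2 + 19*z + 15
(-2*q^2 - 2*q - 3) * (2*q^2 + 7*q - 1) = -4*q^4 - 18*q^3 - 18*q^2 - 19*q + 3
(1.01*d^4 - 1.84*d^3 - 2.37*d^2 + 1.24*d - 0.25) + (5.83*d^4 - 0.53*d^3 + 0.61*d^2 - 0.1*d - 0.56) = 6.84*d^4 - 2.37*d^3 - 1.76*d^2 + 1.14*d - 0.81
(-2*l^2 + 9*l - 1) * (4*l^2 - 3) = -8*l^4 + 36*l^3 + 2*l^2 - 27*l + 3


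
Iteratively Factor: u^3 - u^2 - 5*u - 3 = (u - 3)*(u^2 + 2*u + 1) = (u - 3)*(u + 1)*(u + 1)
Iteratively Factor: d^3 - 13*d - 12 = (d - 4)*(d^2 + 4*d + 3) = (d - 4)*(d + 1)*(d + 3)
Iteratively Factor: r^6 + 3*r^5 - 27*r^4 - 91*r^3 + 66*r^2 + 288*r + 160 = (r + 4)*(r^5 - r^4 - 23*r^3 + r^2 + 62*r + 40) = (r + 1)*(r + 4)*(r^4 - 2*r^3 - 21*r^2 + 22*r + 40) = (r + 1)^2*(r + 4)*(r^3 - 3*r^2 - 18*r + 40) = (r - 2)*(r + 1)^2*(r + 4)*(r^2 - r - 20) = (r - 5)*(r - 2)*(r + 1)^2*(r + 4)*(r + 4)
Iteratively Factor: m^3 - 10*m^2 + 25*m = (m - 5)*(m^2 - 5*m) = (m - 5)^2*(m)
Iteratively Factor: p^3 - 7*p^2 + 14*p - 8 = (p - 4)*(p^2 - 3*p + 2) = (p - 4)*(p - 2)*(p - 1)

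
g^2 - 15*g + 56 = (g - 8)*(g - 7)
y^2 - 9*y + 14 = (y - 7)*(y - 2)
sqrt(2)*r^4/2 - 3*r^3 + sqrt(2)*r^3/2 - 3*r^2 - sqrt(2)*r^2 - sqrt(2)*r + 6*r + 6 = (r - 3*sqrt(2))*(r - sqrt(2))*(r + sqrt(2))*(sqrt(2)*r/2 + sqrt(2)/2)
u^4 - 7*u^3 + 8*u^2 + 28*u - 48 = (u - 4)*(u - 3)*(u - 2)*(u + 2)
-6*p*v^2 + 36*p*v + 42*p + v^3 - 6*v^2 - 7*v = (-6*p + v)*(v - 7)*(v + 1)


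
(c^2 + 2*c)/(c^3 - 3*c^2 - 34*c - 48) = c/(c^2 - 5*c - 24)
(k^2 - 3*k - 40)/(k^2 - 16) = (k^2 - 3*k - 40)/(k^2 - 16)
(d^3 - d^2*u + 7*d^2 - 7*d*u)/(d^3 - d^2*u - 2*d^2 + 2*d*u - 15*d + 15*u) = d*(d + 7)/(d^2 - 2*d - 15)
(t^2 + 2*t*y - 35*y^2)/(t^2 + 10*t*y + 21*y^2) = (t - 5*y)/(t + 3*y)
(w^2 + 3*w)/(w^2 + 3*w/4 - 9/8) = 8*w*(w + 3)/(8*w^2 + 6*w - 9)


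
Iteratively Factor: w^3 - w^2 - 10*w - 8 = (w + 1)*(w^2 - 2*w - 8) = (w - 4)*(w + 1)*(w + 2)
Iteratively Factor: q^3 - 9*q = (q)*(q^2 - 9) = q*(q - 3)*(q + 3)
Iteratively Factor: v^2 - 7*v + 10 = (v - 5)*(v - 2)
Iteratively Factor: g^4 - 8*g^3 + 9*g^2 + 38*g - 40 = (g - 5)*(g^3 - 3*g^2 - 6*g + 8) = (g - 5)*(g - 1)*(g^2 - 2*g - 8) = (g - 5)*(g - 4)*(g - 1)*(g + 2)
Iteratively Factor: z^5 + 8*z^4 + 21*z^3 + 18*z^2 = (z + 3)*(z^4 + 5*z^3 + 6*z^2) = (z + 2)*(z + 3)*(z^3 + 3*z^2) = z*(z + 2)*(z + 3)*(z^2 + 3*z) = z^2*(z + 2)*(z + 3)*(z + 3)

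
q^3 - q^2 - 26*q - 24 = (q - 6)*(q + 1)*(q + 4)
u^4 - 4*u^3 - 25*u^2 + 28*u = u*(u - 7)*(u - 1)*(u + 4)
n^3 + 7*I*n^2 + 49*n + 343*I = (n - 7*I)*(n + 7*I)^2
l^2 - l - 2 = (l - 2)*(l + 1)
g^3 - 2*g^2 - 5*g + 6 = (g - 3)*(g - 1)*(g + 2)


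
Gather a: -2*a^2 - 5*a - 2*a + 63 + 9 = -2*a^2 - 7*a + 72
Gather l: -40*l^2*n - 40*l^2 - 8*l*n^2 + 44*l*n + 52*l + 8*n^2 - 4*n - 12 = l^2*(-40*n - 40) + l*(-8*n^2 + 44*n + 52) + 8*n^2 - 4*n - 12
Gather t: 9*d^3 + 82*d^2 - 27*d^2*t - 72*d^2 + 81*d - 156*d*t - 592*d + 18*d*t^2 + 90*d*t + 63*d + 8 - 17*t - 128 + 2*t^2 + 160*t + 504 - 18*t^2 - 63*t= 9*d^3 + 10*d^2 - 448*d + t^2*(18*d - 16) + t*(-27*d^2 - 66*d + 80) + 384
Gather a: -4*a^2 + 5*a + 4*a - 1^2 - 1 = -4*a^2 + 9*a - 2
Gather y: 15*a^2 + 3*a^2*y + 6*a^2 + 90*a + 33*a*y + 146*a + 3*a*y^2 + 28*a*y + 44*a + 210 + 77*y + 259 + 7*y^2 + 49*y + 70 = 21*a^2 + 280*a + y^2*(3*a + 7) + y*(3*a^2 + 61*a + 126) + 539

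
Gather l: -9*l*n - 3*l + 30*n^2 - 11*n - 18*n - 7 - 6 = l*(-9*n - 3) + 30*n^2 - 29*n - 13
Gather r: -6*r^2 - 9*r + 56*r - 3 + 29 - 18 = -6*r^2 + 47*r + 8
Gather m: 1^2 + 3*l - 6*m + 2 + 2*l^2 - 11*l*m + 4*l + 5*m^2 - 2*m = 2*l^2 + 7*l + 5*m^2 + m*(-11*l - 8) + 3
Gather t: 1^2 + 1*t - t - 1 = 0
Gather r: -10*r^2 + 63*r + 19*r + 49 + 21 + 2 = -10*r^2 + 82*r + 72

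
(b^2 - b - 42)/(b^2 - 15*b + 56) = (b + 6)/(b - 8)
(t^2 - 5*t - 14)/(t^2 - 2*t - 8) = (t - 7)/(t - 4)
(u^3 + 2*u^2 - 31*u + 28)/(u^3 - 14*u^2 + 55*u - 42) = (u^2 + 3*u - 28)/(u^2 - 13*u + 42)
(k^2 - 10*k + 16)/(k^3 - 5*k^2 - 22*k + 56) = (k - 8)/(k^2 - 3*k - 28)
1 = 1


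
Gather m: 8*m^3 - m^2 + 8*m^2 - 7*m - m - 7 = 8*m^3 + 7*m^2 - 8*m - 7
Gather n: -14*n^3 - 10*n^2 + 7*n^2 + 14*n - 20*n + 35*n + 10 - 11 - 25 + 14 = -14*n^3 - 3*n^2 + 29*n - 12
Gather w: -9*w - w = -10*w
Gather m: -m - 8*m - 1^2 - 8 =-9*m - 9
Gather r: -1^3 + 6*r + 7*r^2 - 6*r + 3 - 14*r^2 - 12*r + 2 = -7*r^2 - 12*r + 4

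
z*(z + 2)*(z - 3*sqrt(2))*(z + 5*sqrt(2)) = z^4 + 2*z^3 + 2*sqrt(2)*z^3 - 30*z^2 + 4*sqrt(2)*z^2 - 60*z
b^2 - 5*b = b*(b - 5)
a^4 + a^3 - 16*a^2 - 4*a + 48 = (a - 3)*(a - 2)*(a + 2)*(a + 4)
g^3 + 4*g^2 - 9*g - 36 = (g - 3)*(g + 3)*(g + 4)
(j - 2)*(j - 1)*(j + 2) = j^3 - j^2 - 4*j + 4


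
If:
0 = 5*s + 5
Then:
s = -1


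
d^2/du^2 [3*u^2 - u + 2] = 6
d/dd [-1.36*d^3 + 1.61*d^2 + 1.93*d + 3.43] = -4.08*d^2 + 3.22*d + 1.93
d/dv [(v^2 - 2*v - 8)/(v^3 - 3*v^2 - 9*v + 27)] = (-v^3 + v^2 + 12*v + 42)/(v^5 - 3*v^4 - 18*v^3 + 54*v^2 + 81*v - 243)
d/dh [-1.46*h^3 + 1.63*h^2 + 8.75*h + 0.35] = -4.38*h^2 + 3.26*h + 8.75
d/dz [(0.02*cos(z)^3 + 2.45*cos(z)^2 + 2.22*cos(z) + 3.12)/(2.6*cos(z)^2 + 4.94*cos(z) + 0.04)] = (-0.052*cos(z)^4 - 0.1976*cos(z)^3 - 6.3334*cos(z)^2 + 16.028*cos(z) + 15.324)*sin(z)/(6.76*cos(z)^4 + 25.688*cos(z)^3 + 24.6116*cos(z)^2 + 0.3952*cos(z) + 0.0016)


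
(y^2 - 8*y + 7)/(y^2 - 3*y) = (y^2 - 8*y + 7)/(y*(y - 3))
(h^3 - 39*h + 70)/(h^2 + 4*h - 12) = (h^2 + 2*h - 35)/(h + 6)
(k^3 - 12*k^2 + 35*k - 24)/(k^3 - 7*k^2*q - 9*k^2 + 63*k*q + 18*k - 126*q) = (-k^2 + 9*k - 8)/(-k^2 + 7*k*q + 6*k - 42*q)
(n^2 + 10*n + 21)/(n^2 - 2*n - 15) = (n + 7)/(n - 5)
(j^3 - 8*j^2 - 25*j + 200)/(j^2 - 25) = j - 8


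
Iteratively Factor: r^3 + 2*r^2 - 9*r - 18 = (r + 3)*(r^2 - r - 6) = (r - 3)*(r + 3)*(r + 2)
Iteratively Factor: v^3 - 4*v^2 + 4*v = (v - 2)*(v^2 - 2*v) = v*(v - 2)*(v - 2)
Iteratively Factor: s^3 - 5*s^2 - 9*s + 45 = (s - 5)*(s^2 - 9) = (s - 5)*(s - 3)*(s + 3)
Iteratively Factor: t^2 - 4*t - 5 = (t - 5)*(t + 1)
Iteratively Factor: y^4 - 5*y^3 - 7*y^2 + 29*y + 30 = (y + 2)*(y^3 - 7*y^2 + 7*y + 15) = (y - 3)*(y + 2)*(y^2 - 4*y - 5) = (y - 3)*(y + 1)*(y + 2)*(y - 5)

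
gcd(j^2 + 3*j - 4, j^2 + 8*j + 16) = j + 4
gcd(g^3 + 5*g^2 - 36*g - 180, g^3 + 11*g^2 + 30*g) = g^2 + 11*g + 30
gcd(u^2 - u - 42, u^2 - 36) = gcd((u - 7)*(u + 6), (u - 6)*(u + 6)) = u + 6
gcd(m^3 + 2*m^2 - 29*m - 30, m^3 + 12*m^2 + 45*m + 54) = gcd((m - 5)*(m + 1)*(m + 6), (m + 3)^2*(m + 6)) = m + 6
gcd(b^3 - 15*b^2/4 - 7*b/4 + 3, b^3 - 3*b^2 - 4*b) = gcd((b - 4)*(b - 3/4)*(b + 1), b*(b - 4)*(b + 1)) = b^2 - 3*b - 4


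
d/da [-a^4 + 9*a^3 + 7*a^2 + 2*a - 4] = -4*a^3 + 27*a^2 + 14*a + 2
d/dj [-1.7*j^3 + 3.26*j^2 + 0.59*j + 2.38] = -5.1*j^2 + 6.52*j + 0.59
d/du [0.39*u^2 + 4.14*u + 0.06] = 0.78*u + 4.14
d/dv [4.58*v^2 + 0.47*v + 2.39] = 9.16*v + 0.47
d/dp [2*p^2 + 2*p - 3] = 4*p + 2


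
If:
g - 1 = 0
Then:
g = 1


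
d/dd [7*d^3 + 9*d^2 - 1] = 3*d*(7*d + 6)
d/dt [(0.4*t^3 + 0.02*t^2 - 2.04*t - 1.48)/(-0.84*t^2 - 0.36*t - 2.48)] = (-0.336*t^4 - 0.288*t^3 - 4.6968*t^2 - 2.5856*t + 4.5264)/(0.7056*t^4 + 0.6048*t^3 + 4.296*t^2 + 1.7856*t + 6.1504)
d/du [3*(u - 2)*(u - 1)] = 6*u - 9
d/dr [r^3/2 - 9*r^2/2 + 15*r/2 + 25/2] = 3*r^2/2 - 9*r + 15/2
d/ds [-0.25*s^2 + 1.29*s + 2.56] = 1.29 - 0.5*s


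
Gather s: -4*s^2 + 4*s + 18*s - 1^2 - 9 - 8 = -4*s^2 + 22*s - 18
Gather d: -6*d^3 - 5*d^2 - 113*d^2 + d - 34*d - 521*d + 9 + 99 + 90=-6*d^3 - 118*d^2 - 554*d + 198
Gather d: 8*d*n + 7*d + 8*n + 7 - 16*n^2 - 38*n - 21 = d*(8*n + 7) - 16*n^2 - 30*n - 14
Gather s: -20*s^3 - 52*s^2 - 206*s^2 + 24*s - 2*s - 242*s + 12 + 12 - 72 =-20*s^3 - 258*s^2 - 220*s - 48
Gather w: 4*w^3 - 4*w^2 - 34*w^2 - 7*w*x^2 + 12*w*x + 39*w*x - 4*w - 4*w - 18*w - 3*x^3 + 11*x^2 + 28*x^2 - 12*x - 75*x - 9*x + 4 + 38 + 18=4*w^3 - 38*w^2 + w*(-7*x^2 + 51*x - 26) - 3*x^3 + 39*x^2 - 96*x + 60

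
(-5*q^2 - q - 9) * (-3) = 15*q^2 + 3*q + 27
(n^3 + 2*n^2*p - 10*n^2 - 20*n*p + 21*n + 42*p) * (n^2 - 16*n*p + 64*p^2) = n^5 - 14*n^4*p - 10*n^4 + 32*n^3*p^2 + 140*n^3*p + 21*n^3 + 128*n^2*p^3 - 320*n^2*p^2 - 294*n^2*p - 1280*n*p^3 + 672*n*p^2 + 2688*p^3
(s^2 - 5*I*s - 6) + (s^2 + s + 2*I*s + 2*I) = 2*s^2 + s - 3*I*s - 6 + 2*I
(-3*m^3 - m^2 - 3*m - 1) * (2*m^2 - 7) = -6*m^5 - 2*m^4 + 15*m^3 + 5*m^2 + 21*m + 7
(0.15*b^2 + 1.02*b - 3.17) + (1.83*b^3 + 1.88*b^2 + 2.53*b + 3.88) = 1.83*b^3 + 2.03*b^2 + 3.55*b + 0.71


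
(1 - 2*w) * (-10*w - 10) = 20*w^2 + 10*w - 10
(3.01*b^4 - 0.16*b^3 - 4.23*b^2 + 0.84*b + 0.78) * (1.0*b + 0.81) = 3.01*b^5 + 2.2781*b^4 - 4.3596*b^3 - 2.5863*b^2 + 1.4604*b + 0.6318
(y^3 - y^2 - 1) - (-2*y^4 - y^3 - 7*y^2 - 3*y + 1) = 2*y^4 + 2*y^3 + 6*y^2 + 3*y - 2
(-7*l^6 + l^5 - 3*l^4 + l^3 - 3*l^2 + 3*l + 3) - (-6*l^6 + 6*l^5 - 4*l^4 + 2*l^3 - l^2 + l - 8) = -l^6 - 5*l^5 + l^4 - l^3 - 2*l^2 + 2*l + 11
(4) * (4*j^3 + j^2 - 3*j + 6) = 16*j^3 + 4*j^2 - 12*j + 24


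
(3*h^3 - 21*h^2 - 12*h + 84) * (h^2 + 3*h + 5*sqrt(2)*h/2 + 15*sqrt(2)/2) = 3*h^5 - 12*h^4 + 15*sqrt(2)*h^4/2 - 75*h^3 - 30*sqrt(2)*h^3 - 375*sqrt(2)*h^2/2 + 48*h^2 + 120*sqrt(2)*h + 252*h + 630*sqrt(2)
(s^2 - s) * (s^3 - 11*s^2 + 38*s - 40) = s^5 - 12*s^4 + 49*s^3 - 78*s^2 + 40*s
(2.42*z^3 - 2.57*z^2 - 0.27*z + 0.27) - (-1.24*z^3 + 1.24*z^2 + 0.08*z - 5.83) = 3.66*z^3 - 3.81*z^2 - 0.35*z + 6.1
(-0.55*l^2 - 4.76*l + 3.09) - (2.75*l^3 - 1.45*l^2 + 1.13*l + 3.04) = -2.75*l^3 + 0.9*l^2 - 5.89*l + 0.0499999999999998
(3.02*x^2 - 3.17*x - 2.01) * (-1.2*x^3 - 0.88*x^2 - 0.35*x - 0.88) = -3.624*x^5 + 1.1464*x^4 + 4.1446*x^3 + 0.2207*x^2 + 3.4931*x + 1.7688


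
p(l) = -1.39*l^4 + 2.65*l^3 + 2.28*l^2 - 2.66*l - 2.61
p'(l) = -5.56*l^3 + 7.95*l^2 + 4.56*l - 2.66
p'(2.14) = -10.98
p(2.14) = -1.04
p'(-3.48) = 312.07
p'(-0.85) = 2.62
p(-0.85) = -1.05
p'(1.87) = -2.69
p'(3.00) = -67.55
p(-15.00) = -78762.21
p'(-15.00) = 20482.69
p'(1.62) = 1.95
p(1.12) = -1.19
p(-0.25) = -1.85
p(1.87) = 0.72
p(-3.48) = -281.28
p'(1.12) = 4.61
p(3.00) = -31.11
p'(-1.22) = 13.71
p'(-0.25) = -3.22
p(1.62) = 0.76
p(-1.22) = -3.86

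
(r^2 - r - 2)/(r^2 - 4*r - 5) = (r - 2)/(r - 5)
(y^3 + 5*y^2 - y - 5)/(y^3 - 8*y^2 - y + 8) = (y + 5)/(y - 8)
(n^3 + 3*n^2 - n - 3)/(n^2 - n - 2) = (n^2 + 2*n - 3)/(n - 2)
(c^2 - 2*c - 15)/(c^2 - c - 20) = (c + 3)/(c + 4)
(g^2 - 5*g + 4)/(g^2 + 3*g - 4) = (g - 4)/(g + 4)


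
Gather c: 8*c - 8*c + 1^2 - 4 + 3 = 0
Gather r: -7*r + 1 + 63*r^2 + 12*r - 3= 63*r^2 + 5*r - 2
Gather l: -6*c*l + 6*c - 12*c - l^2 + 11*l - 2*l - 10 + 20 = -6*c - l^2 + l*(9 - 6*c) + 10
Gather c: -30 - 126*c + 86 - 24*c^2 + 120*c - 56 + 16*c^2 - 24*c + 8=-8*c^2 - 30*c + 8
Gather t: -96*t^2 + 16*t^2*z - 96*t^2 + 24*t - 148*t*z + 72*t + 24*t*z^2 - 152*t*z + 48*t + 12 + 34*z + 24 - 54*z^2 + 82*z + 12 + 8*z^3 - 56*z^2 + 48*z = t^2*(16*z - 192) + t*(24*z^2 - 300*z + 144) + 8*z^3 - 110*z^2 + 164*z + 48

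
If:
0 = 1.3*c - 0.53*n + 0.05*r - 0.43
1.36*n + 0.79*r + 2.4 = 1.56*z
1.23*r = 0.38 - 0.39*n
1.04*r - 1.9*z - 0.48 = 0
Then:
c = -0.53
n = -2.01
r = 0.95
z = 0.27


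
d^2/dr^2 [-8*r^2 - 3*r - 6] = -16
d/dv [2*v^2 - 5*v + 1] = 4*v - 5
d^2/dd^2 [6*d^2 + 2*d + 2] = 12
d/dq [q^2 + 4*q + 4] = 2*q + 4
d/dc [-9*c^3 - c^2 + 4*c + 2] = -27*c^2 - 2*c + 4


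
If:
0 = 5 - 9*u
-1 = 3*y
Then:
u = 5/9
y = -1/3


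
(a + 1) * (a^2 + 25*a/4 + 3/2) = a^3 + 29*a^2/4 + 31*a/4 + 3/2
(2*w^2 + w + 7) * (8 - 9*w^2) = -18*w^4 - 9*w^3 - 47*w^2 + 8*w + 56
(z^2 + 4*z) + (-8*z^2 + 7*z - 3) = -7*z^2 + 11*z - 3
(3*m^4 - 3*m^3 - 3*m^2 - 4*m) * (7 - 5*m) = -15*m^5 + 36*m^4 - 6*m^3 - m^2 - 28*m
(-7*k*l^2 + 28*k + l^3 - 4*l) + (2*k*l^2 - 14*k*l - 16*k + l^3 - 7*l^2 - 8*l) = -5*k*l^2 - 14*k*l + 12*k + 2*l^3 - 7*l^2 - 12*l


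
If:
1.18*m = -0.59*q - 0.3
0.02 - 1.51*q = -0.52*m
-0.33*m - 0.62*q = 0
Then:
No Solution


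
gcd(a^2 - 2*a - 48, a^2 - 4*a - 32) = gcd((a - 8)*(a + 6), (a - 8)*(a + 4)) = a - 8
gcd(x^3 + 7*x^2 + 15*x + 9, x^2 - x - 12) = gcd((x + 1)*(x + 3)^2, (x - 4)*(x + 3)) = x + 3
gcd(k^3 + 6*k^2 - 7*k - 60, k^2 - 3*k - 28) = k + 4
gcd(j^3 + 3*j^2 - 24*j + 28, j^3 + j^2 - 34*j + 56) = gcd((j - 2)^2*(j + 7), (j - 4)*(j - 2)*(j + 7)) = j^2 + 5*j - 14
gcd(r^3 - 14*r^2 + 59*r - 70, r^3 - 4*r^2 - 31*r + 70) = r^2 - 9*r + 14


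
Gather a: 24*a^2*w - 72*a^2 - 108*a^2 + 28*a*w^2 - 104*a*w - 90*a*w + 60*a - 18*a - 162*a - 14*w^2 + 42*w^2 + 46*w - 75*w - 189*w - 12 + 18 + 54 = a^2*(24*w - 180) + a*(28*w^2 - 194*w - 120) + 28*w^2 - 218*w + 60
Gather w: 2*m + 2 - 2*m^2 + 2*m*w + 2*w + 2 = -2*m^2 + 2*m + w*(2*m + 2) + 4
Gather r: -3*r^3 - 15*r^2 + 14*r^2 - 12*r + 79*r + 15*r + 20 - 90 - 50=-3*r^3 - r^2 + 82*r - 120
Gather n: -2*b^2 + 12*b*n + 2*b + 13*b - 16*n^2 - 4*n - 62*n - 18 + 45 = -2*b^2 + 15*b - 16*n^2 + n*(12*b - 66) + 27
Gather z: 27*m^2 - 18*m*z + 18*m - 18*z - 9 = 27*m^2 + 18*m + z*(-18*m - 18) - 9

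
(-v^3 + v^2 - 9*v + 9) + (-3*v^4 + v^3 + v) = -3*v^4 + v^2 - 8*v + 9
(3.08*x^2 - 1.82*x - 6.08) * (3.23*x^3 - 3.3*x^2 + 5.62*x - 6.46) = 9.9484*x^5 - 16.0426*x^4 + 3.6772*x^3 - 10.0612*x^2 - 22.4124*x + 39.2768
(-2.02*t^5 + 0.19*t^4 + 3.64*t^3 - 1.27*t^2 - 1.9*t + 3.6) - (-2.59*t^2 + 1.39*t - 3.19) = -2.02*t^5 + 0.19*t^4 + 3.64*t^3 + 1.32*t^2 - 3.29*t + 6.79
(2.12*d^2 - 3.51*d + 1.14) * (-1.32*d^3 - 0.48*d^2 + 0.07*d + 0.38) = -2.7984*d^5 + 3.6156*d^4 + 0.3284*d^3 + 0.0127000000000002*d^2 - 1.254*d + 0.4332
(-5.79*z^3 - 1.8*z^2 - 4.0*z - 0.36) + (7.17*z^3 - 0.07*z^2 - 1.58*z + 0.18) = 1.38*z^3 - 1.87*z^2 - 5.58*z - 0.18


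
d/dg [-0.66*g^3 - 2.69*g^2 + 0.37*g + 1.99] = -1.98*g^2 - 5.38*g + 0.37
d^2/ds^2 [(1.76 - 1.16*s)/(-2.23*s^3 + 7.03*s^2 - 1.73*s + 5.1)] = (34.611384*s^5 - 214.138872*s^4 + 547.167664*s^3 - 404.311968*s^2 - 241.206096*s + 136.136912)/(11.089567*s^9 - 104.878461*s^8 + 356.435172*s^7 - 586.240519*s^6 + 756.230112*s^5 - 937.311771*s^4 + 551.338757*s^3 - 594.34227*s^2 + 134.9919*s - 132.651)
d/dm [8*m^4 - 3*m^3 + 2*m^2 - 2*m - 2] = 32*m^3 - 9*m^2 + 4*m - 2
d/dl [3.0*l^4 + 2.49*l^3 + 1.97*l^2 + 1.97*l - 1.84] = 12.0*l^3 + 7.47*l^2 + 3.94*l + 1.97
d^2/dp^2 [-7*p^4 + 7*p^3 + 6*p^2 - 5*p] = -84*p^2 + 42*p + 12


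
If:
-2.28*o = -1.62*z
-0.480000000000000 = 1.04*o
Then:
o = -0.46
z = -0.65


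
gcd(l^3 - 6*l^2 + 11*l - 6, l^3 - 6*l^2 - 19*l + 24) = l - 1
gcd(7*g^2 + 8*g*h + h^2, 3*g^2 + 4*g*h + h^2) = g + h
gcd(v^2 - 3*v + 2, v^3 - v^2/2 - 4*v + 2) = v - 2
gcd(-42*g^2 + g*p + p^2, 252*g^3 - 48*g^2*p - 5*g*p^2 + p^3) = -42*g^2 + g*p + p^2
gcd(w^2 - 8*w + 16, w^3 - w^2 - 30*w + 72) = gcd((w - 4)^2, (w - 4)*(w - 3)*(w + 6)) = w - 4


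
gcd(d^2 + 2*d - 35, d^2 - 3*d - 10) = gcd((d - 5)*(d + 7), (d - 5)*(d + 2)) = d - 5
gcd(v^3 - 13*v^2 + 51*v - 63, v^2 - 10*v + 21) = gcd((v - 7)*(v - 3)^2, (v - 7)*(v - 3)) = v^2 - 10*v + 21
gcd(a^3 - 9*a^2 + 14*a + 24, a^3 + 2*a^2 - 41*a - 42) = a^2 - 5*a - 6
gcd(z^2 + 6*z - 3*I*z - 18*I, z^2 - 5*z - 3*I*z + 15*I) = z - 3*I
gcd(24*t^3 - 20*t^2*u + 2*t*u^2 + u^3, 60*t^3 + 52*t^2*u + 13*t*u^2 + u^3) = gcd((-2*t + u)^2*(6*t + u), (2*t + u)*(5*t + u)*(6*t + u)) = 6*t + u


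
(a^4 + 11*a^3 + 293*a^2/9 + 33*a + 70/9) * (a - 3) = a^5 + 8*a^4 - 4*a^3/9 - 194*a^2/3 - 821*a/9 - 70/3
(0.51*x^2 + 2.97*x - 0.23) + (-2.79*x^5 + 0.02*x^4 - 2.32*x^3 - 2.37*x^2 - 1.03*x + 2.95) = -2.79*x^5 + 0.02*x^4 - 2.32*x^3 - 1.86*x^2 + 1.94*x + 2.72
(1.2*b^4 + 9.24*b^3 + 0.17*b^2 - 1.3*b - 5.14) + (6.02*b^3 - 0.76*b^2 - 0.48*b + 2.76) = 1.2*b^4 + 15.26*b^3 - 0.59*b^2 - 1.78*b - 2.38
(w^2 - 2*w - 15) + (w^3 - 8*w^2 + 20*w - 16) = w^3 - 7*w^2 + 18*w - 31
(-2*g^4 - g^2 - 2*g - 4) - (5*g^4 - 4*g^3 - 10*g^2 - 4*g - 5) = -7*g^4 + 4*g^3 + 9*g^2 + 2*g + 1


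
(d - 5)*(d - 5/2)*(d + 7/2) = d^3 - 4*d^2 - 55*d/4 + 175/4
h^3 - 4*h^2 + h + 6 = (h - 3)*(h - 2)*(h + 1)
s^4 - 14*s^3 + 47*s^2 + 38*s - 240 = (s - 8)*(s - 5)*(s - 3)*(s + 2)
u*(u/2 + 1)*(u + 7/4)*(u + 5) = u^4/2 + 35*u^3/8 + 89*u^2/8 + 35*u/4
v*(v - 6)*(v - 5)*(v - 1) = v^4 - 12*v^3 + 41*v^2 - 30*v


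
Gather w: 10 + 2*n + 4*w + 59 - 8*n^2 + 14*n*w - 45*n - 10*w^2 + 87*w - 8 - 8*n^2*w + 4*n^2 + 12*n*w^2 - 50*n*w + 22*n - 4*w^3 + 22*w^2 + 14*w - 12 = -4*n^2 - 21*n - 4*w^3 + w^2*(12*n + 12) + w*(-8*n^2 - 36*n + 105) + 49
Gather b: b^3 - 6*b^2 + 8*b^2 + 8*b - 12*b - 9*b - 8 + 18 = b^3 + 2*b^2 - 13*b + 10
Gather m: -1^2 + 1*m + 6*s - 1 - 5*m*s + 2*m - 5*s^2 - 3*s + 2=m*(3 - 5*s) - 5*s^2 + 3*s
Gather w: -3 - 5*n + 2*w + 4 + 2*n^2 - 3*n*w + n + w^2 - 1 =2*n^2 - 4*n + w^2 + w*(2 - 3*n)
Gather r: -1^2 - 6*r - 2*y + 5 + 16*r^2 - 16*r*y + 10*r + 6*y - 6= 16*r^2 + r*(4 - 16*y) + 4*y - 2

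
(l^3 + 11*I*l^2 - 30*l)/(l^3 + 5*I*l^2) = (l + 6*I)/l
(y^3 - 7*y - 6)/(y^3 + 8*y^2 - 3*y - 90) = (y^2 + 3*y + 2)/(y^2 + 11*y + 30)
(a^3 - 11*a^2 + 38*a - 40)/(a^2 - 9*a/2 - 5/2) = 2*(a^2 - 6*a + 8)/(2*a + 1)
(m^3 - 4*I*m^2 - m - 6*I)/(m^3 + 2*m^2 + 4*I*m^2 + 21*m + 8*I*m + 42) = (m^2 - I*m + 2)/(m^2 + m*(2 + 7*I) + 14*I)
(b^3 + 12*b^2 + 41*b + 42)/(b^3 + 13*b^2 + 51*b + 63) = (b + 2)/(b + 3)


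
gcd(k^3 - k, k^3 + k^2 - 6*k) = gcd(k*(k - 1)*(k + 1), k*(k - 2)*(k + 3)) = k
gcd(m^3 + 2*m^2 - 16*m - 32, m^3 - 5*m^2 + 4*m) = m - 4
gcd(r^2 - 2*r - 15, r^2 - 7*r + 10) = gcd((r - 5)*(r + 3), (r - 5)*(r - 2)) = r - 5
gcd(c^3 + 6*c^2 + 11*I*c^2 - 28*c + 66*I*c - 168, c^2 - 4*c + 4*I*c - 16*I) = c + 4*I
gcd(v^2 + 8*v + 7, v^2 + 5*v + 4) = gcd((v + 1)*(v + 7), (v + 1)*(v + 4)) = v + 1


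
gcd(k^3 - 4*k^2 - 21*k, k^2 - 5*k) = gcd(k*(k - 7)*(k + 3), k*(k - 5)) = k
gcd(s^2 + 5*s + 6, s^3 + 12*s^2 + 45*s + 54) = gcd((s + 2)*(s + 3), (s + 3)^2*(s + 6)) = s + 3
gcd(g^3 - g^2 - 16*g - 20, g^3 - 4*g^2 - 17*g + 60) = g - 5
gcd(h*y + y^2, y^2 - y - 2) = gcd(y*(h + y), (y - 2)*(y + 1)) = 1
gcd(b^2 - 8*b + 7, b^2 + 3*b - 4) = b - 1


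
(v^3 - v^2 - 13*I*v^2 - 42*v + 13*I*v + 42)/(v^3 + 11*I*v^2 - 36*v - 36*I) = (v^3 - v^2*(1 + 13*I) + v*(-42 + 13*I) + 42)/(v^3 + 11*I*v^2 - 36*v - 36*I)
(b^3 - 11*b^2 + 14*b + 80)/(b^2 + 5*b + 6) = (b^2 - 13*b + 40)/(b + 3)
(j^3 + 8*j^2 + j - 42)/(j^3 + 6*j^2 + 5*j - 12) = (j^2 + 5*j - 14)/(j^2 + 3*j - 4)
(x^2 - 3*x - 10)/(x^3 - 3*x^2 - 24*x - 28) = (x - 5)/(x^2 - 5*x - 14)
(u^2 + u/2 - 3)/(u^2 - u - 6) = (u - 3/2)/(u - 3)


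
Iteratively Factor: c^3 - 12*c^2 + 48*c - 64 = (c - 4)*(c^2 - 8*c + 16) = (c - 4)^2*(c - 4)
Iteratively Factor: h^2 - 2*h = (h - 2)*(h)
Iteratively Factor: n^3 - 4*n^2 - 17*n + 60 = (n + 4)*(n^2 - 8*n + 15) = (n - 5)*(n + 4)*(n - 3)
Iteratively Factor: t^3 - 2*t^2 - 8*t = (t)*(t^2 - 2*t - 8) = t*(t + 2)*(t - 4)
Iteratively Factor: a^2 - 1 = (a - 1)*(a + 1)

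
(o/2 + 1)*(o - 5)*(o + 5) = o^3/2 + o^2 - 25*o/2 - 25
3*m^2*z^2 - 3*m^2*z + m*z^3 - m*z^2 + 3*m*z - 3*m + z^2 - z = (3*m + z)*(z - 1)*(m*z + 1)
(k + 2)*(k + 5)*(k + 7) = k^3 + 14*k^2 + 59*k + 70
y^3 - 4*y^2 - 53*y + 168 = (y - 8)*(y - 3)*(y + 7)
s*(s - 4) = s^2 - 4*s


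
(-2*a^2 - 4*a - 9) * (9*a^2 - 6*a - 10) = -18*a^4 - 24*a^3 - 37*a^2 + 94*a + 90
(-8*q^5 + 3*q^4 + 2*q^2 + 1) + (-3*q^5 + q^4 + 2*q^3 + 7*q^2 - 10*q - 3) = -11*q^5 + 4*q^4 + 2*q^3 + 9*q^2 - 10*q - 2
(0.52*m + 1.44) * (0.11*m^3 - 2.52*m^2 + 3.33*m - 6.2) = 0.0572*m^4 - 1.152*m^3 - 1.8972*m^2 + 1.5712*m - 8.928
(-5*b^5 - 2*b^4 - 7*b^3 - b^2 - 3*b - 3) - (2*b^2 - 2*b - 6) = -5*b^5 - 2*b^4 - 7*b^3 - 3*b^2 - b + 3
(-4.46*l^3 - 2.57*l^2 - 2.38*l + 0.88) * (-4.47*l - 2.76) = 19.9362*l^4 + 23.7975*l^3 + 17.7318*l^2 + 2.6352*l - 2.4288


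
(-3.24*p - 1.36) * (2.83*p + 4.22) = -9.1692*p^2 - 17.5216*p - 5.7392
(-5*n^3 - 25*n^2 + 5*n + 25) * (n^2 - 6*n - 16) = -5*n^5 + 5*n^4 + 235*n^3 + 395*n^2 - 230*n - 400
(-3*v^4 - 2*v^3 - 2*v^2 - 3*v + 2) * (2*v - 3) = -6*v^5 + 5*v^4 + 2*v^3 + 13*v - 6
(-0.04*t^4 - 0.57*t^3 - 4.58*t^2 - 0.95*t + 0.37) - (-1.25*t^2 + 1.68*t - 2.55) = -0.04*t^4 - 0.57*t^3 - 3.33*t^2 - 2.63*t + 2.92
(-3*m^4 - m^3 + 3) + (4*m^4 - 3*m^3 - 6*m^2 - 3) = m^4 - 4*m^3 - 6*m^2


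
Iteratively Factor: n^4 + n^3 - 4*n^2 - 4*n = (n + 2)*(n^3 - n^2 - 2*n) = (n + 1)*(n + 2)*(n^2 - 2*n) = (n - 2)*(n + 1)*(n + 2)*(n)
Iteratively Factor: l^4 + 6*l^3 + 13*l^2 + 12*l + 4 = (l + 2)*(l^3 + 4*l^2 + 5*l + 2) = (l + 1)*(l + 2)*(l^2 + 3*l + 2) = (l + 1)*(l + 2)^2*(l + 1)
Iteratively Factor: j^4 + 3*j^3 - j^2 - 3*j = (j - 1)*(j^3 + 4*j^2 + 3*j) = (j - 1)*(j + 1)*(j^2 + 3*j) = j*(j - 1)*(j + 1)*(j + 3)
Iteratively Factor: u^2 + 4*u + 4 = (u + 2)*(u + 2)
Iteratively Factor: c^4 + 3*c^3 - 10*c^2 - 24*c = (c + 2)*(c^3 + c^2 - 12*c) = (c - 3)*(c + 2)*(c^2 + 4*c) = c*(c - 3)*(c + 2)*(c + 4)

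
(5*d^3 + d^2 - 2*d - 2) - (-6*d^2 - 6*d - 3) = 5*d^3 + 7*d^2 + 4*d + 1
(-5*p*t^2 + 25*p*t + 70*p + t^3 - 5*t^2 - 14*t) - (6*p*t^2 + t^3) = -11*p*t^2 + 25*p*t + 70*p - 5*t^2 - 14*t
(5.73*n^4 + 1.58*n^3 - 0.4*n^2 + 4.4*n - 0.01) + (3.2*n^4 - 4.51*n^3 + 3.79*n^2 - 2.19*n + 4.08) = 8.93*n^4 - 2.93*n^3 + 3.39*n^2 + 2.21*n + 4.07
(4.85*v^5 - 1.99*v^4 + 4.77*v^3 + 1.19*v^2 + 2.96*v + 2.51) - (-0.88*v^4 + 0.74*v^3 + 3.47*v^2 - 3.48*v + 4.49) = 4.85*v^5 - 1.11*v^4 + 4.03*v^3 - 2.28*v^2 + 6.44*v - 1.98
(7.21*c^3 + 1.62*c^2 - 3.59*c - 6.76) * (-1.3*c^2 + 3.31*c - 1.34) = -9.373*c^5 + 21.7591*c^4 + 0.3678*c^3 - 5.2657*c^2 - 17.565*c + 9.0584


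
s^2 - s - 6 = (s - 3)*(s + 2)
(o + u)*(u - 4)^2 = o*u^2 - 8*o*u + 16*o + u^3 - 8*u^2 + 16*u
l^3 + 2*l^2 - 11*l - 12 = (l - 3)*(l + 1)*(l + 4)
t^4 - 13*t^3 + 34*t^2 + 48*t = t*(t - 8)*(t - 6)*(t + 1)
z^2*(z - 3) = z^3 - 3*z^2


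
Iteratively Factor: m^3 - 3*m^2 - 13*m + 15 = (m + 3)*(m^2 - 6*m + 5) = (m - 1)*(m + 3)*(m - 5)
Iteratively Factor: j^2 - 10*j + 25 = (j - 5)*(j - 5)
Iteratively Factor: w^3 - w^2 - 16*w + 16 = (w - 4)*(w^2 + 3*w - 4) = (w - 4)*(w + 4)*(w - 1)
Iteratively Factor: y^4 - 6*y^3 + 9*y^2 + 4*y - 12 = (y - 2)*(y^3 - 4*y^2 + y + 6) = (y - 2)^2*(y^2 - 2*y - 3) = (y - 3)*(y - 2)^2*(y + 1)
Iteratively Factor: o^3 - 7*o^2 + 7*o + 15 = (o - 3)*(o^2 - 4*o - 5) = (o - 5)*(o - 3)*(o + 1)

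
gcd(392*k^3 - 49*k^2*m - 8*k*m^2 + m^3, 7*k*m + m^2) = 7*k + m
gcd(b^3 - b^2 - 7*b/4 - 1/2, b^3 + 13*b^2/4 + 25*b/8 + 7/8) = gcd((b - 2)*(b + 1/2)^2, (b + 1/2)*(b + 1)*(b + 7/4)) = b + 1/2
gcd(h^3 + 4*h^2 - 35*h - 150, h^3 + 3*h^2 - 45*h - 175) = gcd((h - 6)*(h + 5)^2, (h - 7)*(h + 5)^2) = h^2 + 10*h + 25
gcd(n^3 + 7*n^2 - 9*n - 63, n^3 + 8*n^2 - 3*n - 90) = n - 3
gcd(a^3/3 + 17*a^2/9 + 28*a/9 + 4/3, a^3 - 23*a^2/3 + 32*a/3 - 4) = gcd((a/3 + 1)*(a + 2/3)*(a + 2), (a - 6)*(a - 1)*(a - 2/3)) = 1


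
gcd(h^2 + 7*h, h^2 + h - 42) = h + 7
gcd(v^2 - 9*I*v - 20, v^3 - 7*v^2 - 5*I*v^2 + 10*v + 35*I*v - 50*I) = v - 5*I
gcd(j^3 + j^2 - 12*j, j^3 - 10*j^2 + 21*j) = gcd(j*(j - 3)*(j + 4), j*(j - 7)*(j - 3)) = j^2 - 3*j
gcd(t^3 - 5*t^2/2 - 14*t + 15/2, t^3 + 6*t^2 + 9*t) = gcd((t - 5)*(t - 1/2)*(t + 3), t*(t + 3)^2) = t + 3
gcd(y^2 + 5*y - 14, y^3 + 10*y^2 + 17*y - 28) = y + 7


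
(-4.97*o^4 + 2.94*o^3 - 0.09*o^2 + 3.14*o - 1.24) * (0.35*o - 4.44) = -1.7395*o^5 + 23.0958*o^4 - 13.0851*o^3 + 1.4986*o^2 - 14.3756*o + 5.5056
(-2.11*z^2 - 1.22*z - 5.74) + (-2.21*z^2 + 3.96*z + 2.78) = -4.32*z^2 + 2.74*z - 2.96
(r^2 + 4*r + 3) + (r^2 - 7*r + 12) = 2*r^2 - 3*r + 15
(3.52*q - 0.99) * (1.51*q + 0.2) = 5.3152*q^2 - 0.7909*q - 0.198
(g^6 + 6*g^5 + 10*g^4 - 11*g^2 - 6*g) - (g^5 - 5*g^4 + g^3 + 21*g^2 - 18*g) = g^6 + 5*g^5 + 15*g^4 - g^3 - 32*g^2 + 12*g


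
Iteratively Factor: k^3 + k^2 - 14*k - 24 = (k - 4)*(k^2 + 5*k + 6) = (k - 4)*(k + 2)*(k + 3)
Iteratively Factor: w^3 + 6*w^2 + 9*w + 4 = (w + 4)*(w^2 + 2*w + 1) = (w + 1)*(w + 4)*(w + 1)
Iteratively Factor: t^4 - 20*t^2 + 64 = (t + 4)*(t^3 - 4*t^2 - 4*t + 16) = (t - 4)*(t + 4)*(t^2 - 4) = (t - 4)*(t + 2)*(t + 4)*(t - 2)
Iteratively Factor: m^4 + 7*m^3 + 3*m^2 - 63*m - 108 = (m - 3)*(m^3 + 10*m^2 + 33*m + 36) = (m - 3)*(m + 4)*(m^2 + 6*m + 9) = (m - 3)*(m + 3)*(m + 4)*(m + 3)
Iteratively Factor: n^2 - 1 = (n + 1)*(n - 1)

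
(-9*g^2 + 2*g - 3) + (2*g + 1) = -9*g^2 + 4*g - 2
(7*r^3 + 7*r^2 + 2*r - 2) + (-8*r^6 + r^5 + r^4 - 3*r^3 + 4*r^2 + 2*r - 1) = -8*r^6 + r^5 + r^4 + 4*r^3 + 11*r^2 + 4*r - 3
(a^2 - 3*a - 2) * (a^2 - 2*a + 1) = a^4 - 5*a^3 + 5*a^2 + a - 2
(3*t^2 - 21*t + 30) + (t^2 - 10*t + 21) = 4*t^2 - 31*t + 51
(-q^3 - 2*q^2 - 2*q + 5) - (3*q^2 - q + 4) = -q^3 - 5*q^2 - q + 1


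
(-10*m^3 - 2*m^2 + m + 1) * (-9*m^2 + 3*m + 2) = 90*m^5 - 12*m^4 - 35*m^3 - 10*m^2 + 5*m + 2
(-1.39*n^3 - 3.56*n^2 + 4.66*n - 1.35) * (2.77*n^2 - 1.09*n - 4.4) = -3.8503*n^5 - 8.3461*n^4 + 22.9046*n^3 + 6.8451*n^2 - 19.0325*n + 5.94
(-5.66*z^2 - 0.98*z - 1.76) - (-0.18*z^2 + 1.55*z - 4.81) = -5.48*z^2 - 2.53*z + 3.05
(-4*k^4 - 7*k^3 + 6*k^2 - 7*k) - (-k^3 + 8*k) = -4*k^4 - 6*k^3 + 6*k^2 - 15*k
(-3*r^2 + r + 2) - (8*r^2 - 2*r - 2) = -11*r^2 + 3*r + 4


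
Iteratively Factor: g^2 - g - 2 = (g + 1)*(g - 2)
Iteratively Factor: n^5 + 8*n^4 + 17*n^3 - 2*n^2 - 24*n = (n + 4)*(n^4 + 4*n^3 + n^2 - 6*n) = (n + 3)*(n + 4)*(n^3 + n^2 - 2*n) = n*(n + 3)*(n + 4)*(n^2 + n - 2) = n*(n + 2)*(n + 3)*(n + 4)*(n - 1)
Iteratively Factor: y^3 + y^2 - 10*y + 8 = (y + 4)*(y^2 - 3*y + 2) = (y - 2)*(y + 4)*(y - 1)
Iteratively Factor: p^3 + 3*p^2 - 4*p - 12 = (p + 3)*(p^2 - 4) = (p + 2)*(p + 3)*(p - 2)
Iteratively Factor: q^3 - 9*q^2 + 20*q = (q)*(q^2 - 9*q + 20) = q*(q - 5)*(q - 4)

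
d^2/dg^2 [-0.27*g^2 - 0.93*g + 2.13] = -0.540000000000000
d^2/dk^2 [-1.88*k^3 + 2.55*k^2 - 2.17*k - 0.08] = 5.1 - 11.28*k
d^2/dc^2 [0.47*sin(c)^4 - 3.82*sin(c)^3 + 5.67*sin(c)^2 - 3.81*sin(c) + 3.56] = -7.52*sin(c)^4 + 34.38*sin(c)^3 - 17.04*sin(c)^2 - 19.11*sin(c) + 11.34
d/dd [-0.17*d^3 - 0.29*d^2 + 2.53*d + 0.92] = -0.51*d^2 - 0.58*d + 2.53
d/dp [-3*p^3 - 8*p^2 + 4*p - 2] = -9*p^2 - 16*p + 4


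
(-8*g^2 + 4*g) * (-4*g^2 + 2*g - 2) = 32*g^4 - 32*g^3 + 24*g^2 - 8*g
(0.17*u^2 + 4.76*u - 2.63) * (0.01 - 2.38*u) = -0.4046*u^3 - 11.3271*u^2 + 6.307*u - 0.0263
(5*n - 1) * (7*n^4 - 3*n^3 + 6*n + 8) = 35*n^5 - 22*n^4 + 3*n^3 + 30*n^2 + 34*n - 8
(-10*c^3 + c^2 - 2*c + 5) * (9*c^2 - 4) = -90*c^5 + 9*c^4 + 22*c^3 + 41*c^2 + 8*c - 20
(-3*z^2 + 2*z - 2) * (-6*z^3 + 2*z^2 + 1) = 18*z^5 - 18*z^4 + 16*z^3 - 7*z^2 + 2*z - 2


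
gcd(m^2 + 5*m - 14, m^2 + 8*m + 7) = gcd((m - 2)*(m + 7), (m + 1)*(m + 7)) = m + 7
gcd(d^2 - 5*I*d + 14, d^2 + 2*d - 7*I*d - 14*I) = d - 7*I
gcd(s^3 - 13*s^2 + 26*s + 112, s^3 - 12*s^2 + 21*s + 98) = s^2 - 5*s - 14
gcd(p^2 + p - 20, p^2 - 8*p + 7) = 1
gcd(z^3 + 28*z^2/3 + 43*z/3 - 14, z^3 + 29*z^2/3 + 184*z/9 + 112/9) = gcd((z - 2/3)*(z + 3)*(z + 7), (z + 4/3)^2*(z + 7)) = z + 7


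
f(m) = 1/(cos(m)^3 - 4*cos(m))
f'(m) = (3*sin(m)*cos(m)^2 - 4*sin(m))/(cos(m)^3 - 4*cos(m))^2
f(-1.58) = 27.16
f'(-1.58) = 2951.22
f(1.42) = -1.67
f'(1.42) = -10.89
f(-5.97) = -0.34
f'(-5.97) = -0.05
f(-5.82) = -0.35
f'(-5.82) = -0.09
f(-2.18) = 0.48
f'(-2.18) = 0.56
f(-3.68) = 0.36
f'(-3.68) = -0.12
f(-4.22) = 0.56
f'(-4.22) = -0.92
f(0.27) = -0.34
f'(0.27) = -0.04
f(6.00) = -0.34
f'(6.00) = 0.04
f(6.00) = -0.34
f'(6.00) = 0.04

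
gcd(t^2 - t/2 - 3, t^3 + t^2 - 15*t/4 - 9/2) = t^2 - t/2 - 3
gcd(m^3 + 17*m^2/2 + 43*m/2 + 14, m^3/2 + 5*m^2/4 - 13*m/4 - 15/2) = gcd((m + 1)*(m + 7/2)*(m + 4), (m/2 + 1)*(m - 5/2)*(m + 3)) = 1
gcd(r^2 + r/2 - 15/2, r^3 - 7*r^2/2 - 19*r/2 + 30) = r^2 + r/2 - 15/2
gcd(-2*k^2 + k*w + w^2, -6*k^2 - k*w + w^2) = 2*k + w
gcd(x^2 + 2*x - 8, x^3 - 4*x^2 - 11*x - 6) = 1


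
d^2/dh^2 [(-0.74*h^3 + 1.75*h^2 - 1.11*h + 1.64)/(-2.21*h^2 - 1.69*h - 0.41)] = (26.800852*h^3 - 35.469018*h^2 - 42.039678*h - 8.522588)/(10.793861*h^6 + 24.762387*h^5 + 24.943386*h^4 + 14.014663*h^3 + 4.627506*h^2 + 0.852267*h + 0.068921)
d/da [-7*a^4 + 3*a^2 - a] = -28*a^3 + 6*a - 1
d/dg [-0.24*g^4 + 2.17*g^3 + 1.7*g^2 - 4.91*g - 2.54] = -0.96*g^3 + 6.51*g^2 + 3.4*g - 4.91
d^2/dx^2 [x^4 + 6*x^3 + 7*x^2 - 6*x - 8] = 12*x^2 + 36*x + 14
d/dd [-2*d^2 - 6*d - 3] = -4*d - 6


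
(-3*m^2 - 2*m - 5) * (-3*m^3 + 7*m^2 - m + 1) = 9*m^5 - 15*m^4 + 4*m^3 - 36*m^2 + 3*m - 5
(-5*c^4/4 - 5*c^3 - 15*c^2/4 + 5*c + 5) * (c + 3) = -5*c^5/4 - 35*c^4/4 - 75*c^3/4 - 25*c^2/4 + 20*c + 15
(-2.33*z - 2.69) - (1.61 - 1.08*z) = -1.25*z - 4.3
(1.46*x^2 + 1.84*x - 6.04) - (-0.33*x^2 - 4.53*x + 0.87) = 1.79*x^2 + 6.37*x - 6.91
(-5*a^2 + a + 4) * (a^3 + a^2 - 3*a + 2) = -5*a^5 - 4*a^4 + 20*a^3 - 9*a^2 - 10*a + 8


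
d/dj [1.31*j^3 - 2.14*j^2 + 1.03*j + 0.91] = 3.93*j^2 - 4.28*j + 1.03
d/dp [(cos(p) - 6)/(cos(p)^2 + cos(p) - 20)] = (cos(p)^2 - 12*cos(p) + 14)*sin(p)/(cos(p)^2 + cos(p) - 20)^2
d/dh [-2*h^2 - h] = -4*h - 1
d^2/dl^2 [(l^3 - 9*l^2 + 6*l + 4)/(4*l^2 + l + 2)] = 2*(125*l^3 + 414*l^2 - 84*l - 76)/(64*l^6 + 48*l^5 + 108*l^4 + 49*l^3 + 54*l^2 + 12*l + 8)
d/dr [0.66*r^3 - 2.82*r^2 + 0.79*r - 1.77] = 1.98*r^2 - 5.64*r + 0.79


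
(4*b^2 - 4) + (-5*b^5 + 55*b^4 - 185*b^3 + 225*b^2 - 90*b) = -5*b^5 + 55*b^4 - 185*b^3 + 229*b^2 - 90*b - 4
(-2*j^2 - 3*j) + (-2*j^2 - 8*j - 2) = -4*j^2 - 11*j - 2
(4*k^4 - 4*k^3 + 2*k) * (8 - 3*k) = -12*k^5 + 44*k^4 - 32*k^3 - 6*k^2 + 16*k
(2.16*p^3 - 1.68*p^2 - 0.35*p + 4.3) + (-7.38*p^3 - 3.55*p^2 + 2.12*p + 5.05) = -5.22*p^3 - 5.23*p^2 + 1.77*p + 9.35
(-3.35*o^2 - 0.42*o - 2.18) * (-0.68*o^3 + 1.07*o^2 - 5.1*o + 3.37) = 2.278*o^5 - 3.2989*o^4 + 18.118*o^3 - 11.4801*o^2 + 9.7026*o - 7.3466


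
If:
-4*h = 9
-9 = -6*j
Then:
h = -9/4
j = 3/2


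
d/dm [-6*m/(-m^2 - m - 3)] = 6*(3 - m^2)/(m^4 + 2*m^3 + 7*m^2 + 6*m + 9)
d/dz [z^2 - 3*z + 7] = 2*z - 3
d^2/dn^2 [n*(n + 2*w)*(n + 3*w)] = 6*n + 10*w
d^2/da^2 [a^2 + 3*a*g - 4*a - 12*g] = 2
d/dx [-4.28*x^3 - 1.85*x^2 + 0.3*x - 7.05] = -12.84*x^2 - 3.7*x + 0.3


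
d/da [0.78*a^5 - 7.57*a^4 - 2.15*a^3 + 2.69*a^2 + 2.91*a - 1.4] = 3.9*a^4 - 30.28*a^3 - 6.45*a^2 + 5.38*a + 2.91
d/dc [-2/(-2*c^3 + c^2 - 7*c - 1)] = 2*(-6*c^2 + 2*c - 7)/(2*c^3 - c^2 + 7*c + 1)^2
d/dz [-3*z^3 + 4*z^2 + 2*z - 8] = -9*z^2 + 8*z + 2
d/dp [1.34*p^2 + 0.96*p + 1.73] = 2.68*p + 0.96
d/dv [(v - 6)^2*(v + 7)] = (v - 6)*(3*v + 8)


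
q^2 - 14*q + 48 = (q - 8)*(q - 6)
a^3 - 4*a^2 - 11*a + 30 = (a - 5)*(a - 2)*(a + 3)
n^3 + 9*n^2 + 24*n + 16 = (n + 1)*(n + 4)^2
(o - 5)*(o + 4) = o^2 - o - 20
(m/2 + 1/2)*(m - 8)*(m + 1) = m^3/2 - 3*m^2 - 15*m/2 - 4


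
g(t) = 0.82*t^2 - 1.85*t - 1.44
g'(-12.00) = -21.53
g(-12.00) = 138.84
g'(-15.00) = -26.45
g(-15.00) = 210.81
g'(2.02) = 1.46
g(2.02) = -1.83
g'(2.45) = 2.17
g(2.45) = -1.05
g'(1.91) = 1.28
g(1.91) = -1.98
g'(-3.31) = -7.28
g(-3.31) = 13.67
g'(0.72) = -0.67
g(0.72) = -2.35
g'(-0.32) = -2.37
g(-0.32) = -0.76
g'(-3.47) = -7.54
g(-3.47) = 14.85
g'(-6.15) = -11.94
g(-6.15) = 40.95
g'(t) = 1.64*t - 1.85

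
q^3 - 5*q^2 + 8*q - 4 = (q - 2)^2*(q - 1)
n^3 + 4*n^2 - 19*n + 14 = (n - 2)*(n - 1)*(n + 7)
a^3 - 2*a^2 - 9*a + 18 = (a - 3)*(a - 2)*(a + 3)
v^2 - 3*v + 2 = (v - 2)*(v - 1)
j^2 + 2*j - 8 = (j - 2)*(j + 4)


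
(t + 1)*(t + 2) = t^2 + 3*t + 2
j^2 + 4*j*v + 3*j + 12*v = (j + 3)*(j + 4*v)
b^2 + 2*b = b*(b + 2)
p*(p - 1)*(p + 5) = p^3 + 4*p^2 - 5*p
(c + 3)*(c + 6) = c^2 + 9*c + 18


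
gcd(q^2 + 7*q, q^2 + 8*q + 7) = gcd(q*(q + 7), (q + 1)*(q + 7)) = q + 7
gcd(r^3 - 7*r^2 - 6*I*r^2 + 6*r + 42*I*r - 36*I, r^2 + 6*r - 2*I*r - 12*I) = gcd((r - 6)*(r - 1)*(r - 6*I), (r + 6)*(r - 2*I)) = 1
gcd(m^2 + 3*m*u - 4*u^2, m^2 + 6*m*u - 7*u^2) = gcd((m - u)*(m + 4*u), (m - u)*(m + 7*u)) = -m + u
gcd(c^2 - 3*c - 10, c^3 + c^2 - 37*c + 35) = c - 5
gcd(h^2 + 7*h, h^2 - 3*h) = h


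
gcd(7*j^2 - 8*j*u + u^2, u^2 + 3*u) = 1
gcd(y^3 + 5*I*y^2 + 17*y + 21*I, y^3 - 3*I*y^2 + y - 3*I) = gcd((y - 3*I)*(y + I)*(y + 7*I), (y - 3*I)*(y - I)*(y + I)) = y^2 - 2*I*y + 3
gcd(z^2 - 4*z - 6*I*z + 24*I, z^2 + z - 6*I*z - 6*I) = z - 6*I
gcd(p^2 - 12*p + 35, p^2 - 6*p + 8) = 1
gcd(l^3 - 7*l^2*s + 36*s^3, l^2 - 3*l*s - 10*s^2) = l + 2*s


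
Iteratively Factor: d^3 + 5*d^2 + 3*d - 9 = (d + 3)*(d^2 + 2*d - 3) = (d - 1)*(d + 3)*(d + 3)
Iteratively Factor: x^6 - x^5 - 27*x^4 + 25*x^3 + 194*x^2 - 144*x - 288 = (x + 1)*(x^5 - 2*x^4 - 25*x^3 + 50*x^2 + 144*x - 288) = (x + 1)*(x + 4)*(x^4 - 6*x^3 - x^2 + 54*x - 72) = (x - 3)*(x + 1)*(x + 4)*(x^3 - 3*x^2 - 10*x + 24) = (x - 3)*(x + 1)*(x + 3)*(x + 4)*(x^2 - 6*x + 8) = (x - 4)*(x - 3)*(x + 1)*(x + 3)*(x + 4)*(x - 2)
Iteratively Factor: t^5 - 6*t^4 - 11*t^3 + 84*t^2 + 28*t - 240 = (t + 3)*(t^4 - 9*t^3 + 16*t^2 + 36*t - 80) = (t - 4)*(t + 3)*(t^3 - 5*t^2 - 4*t + 20) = (t - 4)*(t - 2)*(t + 3)*(t^2 - 3*t - 10) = (t - 4)*(t - 2)*(t + 2)*(t + 3)*(t - 5)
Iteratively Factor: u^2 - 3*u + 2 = (u - 2)*(u - 1)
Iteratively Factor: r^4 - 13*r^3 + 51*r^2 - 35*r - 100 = (r + 1)*(r^3 - 14*r^2 + 65*r - 100) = (r - 5)*(r + 1)*(r^2 - 9*r + 20) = (r - 5)*(r - 4)*(r + 1)*(r - 5)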